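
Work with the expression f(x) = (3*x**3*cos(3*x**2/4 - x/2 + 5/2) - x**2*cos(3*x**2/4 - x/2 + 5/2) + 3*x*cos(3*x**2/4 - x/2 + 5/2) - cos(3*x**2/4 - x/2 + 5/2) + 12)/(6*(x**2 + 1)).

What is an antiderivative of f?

Recover f(x) by differentiating a candidate F(x); any mismatch rules it out.
Check: d/dx[(sin(3*x**2/4 - x/2 + 5/2) + 6*atan(x))/3] = (3*x**3*cos(3*x**2/4 - x/2 + 5/2) - x**2*cos(3*x**2/4 - x/2 + 5/2) + 3*x*cos(3*x**2/4 - x/2 + 5/2) - cos(3*x**2/4 - x/2 + 5/2) + 12)/(6*x**2 + 6), which equals f(x).

An antiderivative is F(x) = (sin(3*x**2/4 - x/2 + 5/2) + 6*atan(x))/3.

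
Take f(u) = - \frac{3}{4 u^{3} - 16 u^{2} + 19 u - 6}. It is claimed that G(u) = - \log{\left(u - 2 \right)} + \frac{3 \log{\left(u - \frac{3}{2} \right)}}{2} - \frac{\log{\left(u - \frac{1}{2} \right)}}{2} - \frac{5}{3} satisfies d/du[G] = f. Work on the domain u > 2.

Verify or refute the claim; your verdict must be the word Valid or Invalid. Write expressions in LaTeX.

d/du[G] = - \frac{3}{4 u^{3} - 16 u^{2} + 19 u - 6}
This equals f(u) exactly, so the claim holds.

Valid - the claim checks out under differentiation.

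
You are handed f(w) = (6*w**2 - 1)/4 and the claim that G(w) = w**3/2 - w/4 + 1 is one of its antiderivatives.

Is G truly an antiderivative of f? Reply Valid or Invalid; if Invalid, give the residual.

Valid. The derivative of G reproduces f.

d/dw[G] = 3*w**2/2 - 1/4
This equals f(w) exactly, so the claim holds.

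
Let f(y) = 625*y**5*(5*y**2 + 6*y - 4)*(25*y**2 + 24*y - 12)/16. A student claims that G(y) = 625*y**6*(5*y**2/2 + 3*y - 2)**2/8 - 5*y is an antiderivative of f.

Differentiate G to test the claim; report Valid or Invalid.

d/dy[G] = 78125*y**9/16 + 84375*y**8/8 - 625*y**7 - 13125*y**6/2 + 1875*y**5 - 5
d/dy[G] - f(y) = -5 != 0.

Invalid: d/dy[G] - f = -5, which is not 0.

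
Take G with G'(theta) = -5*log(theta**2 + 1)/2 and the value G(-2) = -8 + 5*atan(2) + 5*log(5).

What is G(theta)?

A candidate passes only if d/dtheta[G] lands on the given G'(theta) exactly.
A general antiderivative is -5*theta*log(theta**2 + 1)/2 + 5*theta - 5*atan(theta) + C.
The condition gives C = -8 + 5*atan(2) + 5*log(5) - (-10 + 5*atan(2) + 5*log(5)) = 2.
So G(theta) = -5*theta*log(theta**2 + 1)/2 + 5*theta - 5*atan(theta) + 2.
Check: d/dtheta[-5*theta*log(theta**2 + 1)/2 + 5*theta - 5*atan(theta) + 2] = -5*log(theta**2 + 1)/2 = G'(theta).

G(theta) = -5*theta*log(theta**2 + 1)/2 + 5*theta - 5*atan(theta) + 2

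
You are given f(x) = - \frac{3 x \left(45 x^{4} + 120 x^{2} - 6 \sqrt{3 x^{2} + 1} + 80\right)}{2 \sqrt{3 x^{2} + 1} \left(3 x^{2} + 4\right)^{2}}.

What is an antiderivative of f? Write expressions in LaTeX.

An antiderivative is F(x) = - \frac{5 \sqrt{3 x^{2} + 1}}{2} - \frac{3}{6 x^{2} + 8}.

A candidate is checked by its d/dx: the result must match f(x).
Check: d/dx[- \frac{5 \sqrt{3 x^{2} + 1}}{2} - \frac{3}{6 x^{2} + 8}] = \frac{- 135 x^{5} - 360 x^{3} + 18 x \sqrt{3 x^{2} + 1} - 240 x}{18 x^{4} \sqrt{3 x^{2} + 1} + 48 x^{2} \sqrt{3 x^{2} + 1} + 32 \sqrt{3 x^{2} + 1}}, which equals f(x).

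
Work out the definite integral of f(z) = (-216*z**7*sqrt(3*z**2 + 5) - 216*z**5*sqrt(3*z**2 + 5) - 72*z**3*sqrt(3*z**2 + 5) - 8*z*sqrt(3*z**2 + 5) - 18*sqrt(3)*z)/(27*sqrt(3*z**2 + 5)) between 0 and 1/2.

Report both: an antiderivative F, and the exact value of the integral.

Antiderivative: F(z) = -(81*z**8 + 108*z**6 + 54*z**4 + 12*z**2 + 18*sqrt(3)*sqrt(3*z**2 + 5) + 1)/81; value = -sqrt(69)/9 - 715/6912 + 2*sqrt(15)/9

An antiderivative F(z) passes only if d/dz[F] lands on f(z) exactly.
F(z) = -(81*z**8 + 108*z**6 + 54*z**4 + 12*z**2 + 18*sqrt(3)*sqrt(3*z**2 + 5) + 1)/81 is an antiderivative of f.
Check: d/dz[-(81*z**8 + 108*z**6 + 54*z**4 + 12*z**2 + 18*sqrt(3)*sqrt(3*z**2 + 5) + 1)/81] = (-216*z**7*sqrt(3*z**2 + 5) - 216*z**5*sqrt(3*z**2 + 5) - 72*z**3*sqrt(3*z**2 + 5) - 8*z*sqrt(3*z**2 + 5) - 18*sqrt(3)*z)/(27*sqrt(3*z**2 + 5)) = f(z).
F(1/2) = -sqrt(69)/9 - 2401/20736; F(0) = -2*sqrt(15)/9 - 1/81.
Integral = F(1/2) - F(0) = -sqrt(69)/9 - 715/6912 + 2*sqrt(15)/9.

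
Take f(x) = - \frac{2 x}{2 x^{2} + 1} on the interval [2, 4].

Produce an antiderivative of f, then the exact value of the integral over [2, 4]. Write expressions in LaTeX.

f matches the chain-rule pattern g'(h)*h' with inner function h(x) = 2 x^{2} + 1; substituting u = h(x) collapses the integral.
F(x) = - \frac{\log{\left(2 x^{2} + 1 \right)}}{2} is an antiderivative of f.
Check: d/dx[- \frac{\log{\left(2 x^{2} + 1 \right)}}{2}] = - \frac{2 x}{2 x^{2} + 1} = f(x).
F(4) = - \frac{\log{\left(33 \right)}}{2}; F(2) = - \frac{\log{\left(9 \right)}}{2}.
Integral = F(4) - F(2) = - \frac{\log{\left(33 \right)}}{2} + \frac{\log{\left(9 \right)}}{2}.

Antiderivative: F(x) = - \frac{\log{\left(2 x^{2} + 1 \right)}}{2}; value = - \frac{\log{\left(33 \right)}}{2} + \frac{\log{\left(9 \right)}}{2}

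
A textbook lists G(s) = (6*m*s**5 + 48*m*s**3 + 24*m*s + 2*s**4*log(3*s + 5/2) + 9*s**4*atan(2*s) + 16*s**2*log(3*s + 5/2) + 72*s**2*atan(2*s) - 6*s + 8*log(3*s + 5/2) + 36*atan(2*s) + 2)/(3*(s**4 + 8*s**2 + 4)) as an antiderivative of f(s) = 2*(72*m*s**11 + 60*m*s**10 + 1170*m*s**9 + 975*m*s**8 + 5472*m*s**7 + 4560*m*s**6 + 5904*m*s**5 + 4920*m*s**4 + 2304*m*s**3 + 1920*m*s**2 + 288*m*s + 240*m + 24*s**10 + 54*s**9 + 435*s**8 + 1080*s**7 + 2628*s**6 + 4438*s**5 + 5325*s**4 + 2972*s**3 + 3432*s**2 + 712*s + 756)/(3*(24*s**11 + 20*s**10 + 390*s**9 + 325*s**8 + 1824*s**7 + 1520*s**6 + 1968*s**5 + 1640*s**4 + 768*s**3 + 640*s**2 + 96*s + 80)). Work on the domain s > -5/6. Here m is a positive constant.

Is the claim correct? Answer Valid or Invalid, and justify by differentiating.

Valid. The derivative of G reproduces f.

d/ds[G] = (144*m*s**11 + 120*m*s**10 + 2340*m*s**9 + 1950*m*s**8 + 10944*m*s**7 + 9120*m*s**6 + 11808*m*s**5 + 9840*m*s**4 + 4608*m*s**3 + 3840*m*s**2 + 576*m*s + 480*m + 48*s**10 + 108*s**9 + 870*s**8 + 2160*s**7 + 5256*s**6 + 8876*s**5 + 10650*s**4 + 5944*s**3 + 6864*s**2 + 1424*s + 1512)/(72*s**11 + 60*s**10 + 1170*s**9 + 975*s**8 + 5472*s**7 + 4560*s**6 + 5904*s**5 + 4920*s**4 + 2304*s**3 + 1920*s**2 + 288*s + 240)
This equals f(s) exactly, so the claim holds.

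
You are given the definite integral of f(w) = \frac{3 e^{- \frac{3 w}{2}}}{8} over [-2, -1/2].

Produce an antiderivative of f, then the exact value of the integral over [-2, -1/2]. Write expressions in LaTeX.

An antiderivative F(w) passes only if d/dw[F] lands on f(w) exactly.
F(w) = - \frac{e^{- \frac{3 w}{2}}}{4} is an antiderivative of f.
Check: d/dw[- \frac{e^{- \frac{3 w}{2}}}{4}] = \frac{3 e^{- \frac{3 w}{2}}}{8} = f(w).
F(-1/2) = - \frac{e^{\frac{3}{4}}}{4}; F(-2) = - \frac{e^{3}}{4}.
Integral = F(-1/2) - F(-2) = - \frac{e^{\frac{3}{4}}}{4} + \frac{e^{3}}{4}.

Antiderivative: F(w) = - \frac{e^{- \frac{3 w}{2}}}{4}; value = - \frac{e^{\frac{3}{4}}}{4} + \frac{e^{3}}{4}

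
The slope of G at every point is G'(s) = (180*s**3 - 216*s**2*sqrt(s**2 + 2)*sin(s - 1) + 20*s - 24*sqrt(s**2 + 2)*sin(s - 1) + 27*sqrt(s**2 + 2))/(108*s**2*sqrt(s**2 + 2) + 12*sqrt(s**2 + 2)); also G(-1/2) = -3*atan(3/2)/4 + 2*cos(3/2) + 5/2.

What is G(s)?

G(s) = 5*sqrt(s**2 + 2)/3 + 2*cos(s - 1) + 3*atan(3*s)/4

For G(s) to be correct, d/ds[G] must agree with the stated G'(s) identically.
A general antiderivative is 5*sqrt(s**2 + 2)/3 + 2*cos(s - 1) + 3*atan(3*s)/4 + C.
The condition gives C = -3*atan(3/2)/4 + 2*cos(3/2) + 5/2 - (-3*atan(3/2)/4 + 2*cos(3/2) + 5/2) = 0.
So G(s) = 5*sqrt(s**2 + 2)/3 + 2*cos(s - 1) + 3*atan(3*s)/4.
Check: d/ds[5*sqrt(s**2 + 2)/3 + 2*cos(s - 1) + 3*atan(3*s)/4] = (180*s**3 - 216*s**2*sqrt(s**2 + 2)*sin(s - 1) + 20*s - 24*sqrt(s**2 + 2)*sin(s - 1) + 27*sqrt(s**2 + 2))/(108*s**2*sqrt(s**2 + 2) + 12*sqrt(s**2 + 2)) = G'(s).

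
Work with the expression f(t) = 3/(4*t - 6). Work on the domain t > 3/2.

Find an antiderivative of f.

An antiderivative is F(t) = 3*log(t - 3/2)/4.

Whatever form F(t) takes, F'(t) = f(t) is non-negotiable.
Check: d/dt[3*log(t - 3/2)/4] = 3/(4*t - 6) = f(t).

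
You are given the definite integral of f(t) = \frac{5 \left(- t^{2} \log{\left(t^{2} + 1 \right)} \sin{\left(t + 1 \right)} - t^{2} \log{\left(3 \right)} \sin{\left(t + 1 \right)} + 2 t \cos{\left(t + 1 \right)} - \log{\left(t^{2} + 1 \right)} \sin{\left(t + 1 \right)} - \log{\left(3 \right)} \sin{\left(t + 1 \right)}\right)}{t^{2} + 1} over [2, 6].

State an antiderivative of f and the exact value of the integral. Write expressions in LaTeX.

Antiderivative: F(t) = 5 \log{\left(3 t^{2} + 3 \right)} \cos{\left(t + 1 \right)}; value = - 5 \log{\left(15 \right)} \cos{\left(3 \right)} + 5 \log{\left(111 \right)} \cos{\left(7 \right)}

f has the shape u'v + uv' for u = 5 \cos{\left(t + 1 \right)} and v = \log{\left(3 t^{2} + 3 \right)} — it is the derivative of the product u*v.
F(t) = 5 \log{\left(3 t^{2} + 3 \right)} \cos{\left(t + 1 \right)} is an antiderivative of f.
Check: d/dt[5 \log{\left(3 t^{2} + 3 \right)} \cos{\left(t + 1 \right)}] = \frac{- 5 t^{2} \log{\left(t^{2} + 1 \right)} \sin{\left(t + 1 \right)} - 5 t^{2} \log{\left(3 \right)} \sin{\left(t + 1 \right)} + 10 t \cos{\left(t + 1 \right)} - 5 \log{\left(t^{2} + 1 \right)} \sin{\left(t + 1 \right)} - 5 \log{\left(3 \right)} \sin{\left(t + 1 \right)}}{t^{2} + 1}, which equals f(t).
F(6) = 5 \log{\left(111 \right)} \cos{\left(7 \right)}; F(2) = 5 \log{\left(15 \right)} \cos{\left(3 \right)}.
Integral = F(6) - F(2) = - 5 \log{\left(15 \right)} \cos{\left(3 \right)} + 5 \log{\left(111 \right)} \cos{\left(7 \right)}.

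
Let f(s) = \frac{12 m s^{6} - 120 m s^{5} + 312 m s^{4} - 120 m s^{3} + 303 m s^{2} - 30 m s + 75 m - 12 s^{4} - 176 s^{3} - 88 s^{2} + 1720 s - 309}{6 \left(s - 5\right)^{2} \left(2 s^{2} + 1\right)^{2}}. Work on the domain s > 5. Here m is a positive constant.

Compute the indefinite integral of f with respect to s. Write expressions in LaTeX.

F(s) = \frac{m s}{2} - \frac{s}{s^{2} + \frac{1}{2}} - \frac{4}{3 s^{2} + \frac{3}{2}} + \frac{3}{2 s - 10} + C

Check any antiderivative F(s) by computing F'(s) and comparing it with f(s).
Check: d/ds[\frac{m s}{2} - \frac{s}{s^{2} + \frac{1}{2}} - \frac{4}{3 s^{2} + \frac{3}{2}} + \frac{3}{2 s - 10}] = \frac{12 m s^{6} - 120 m s^{5} + 312 m s^{4} - 120 m s^{3} + 303 m s^{2} - 30 m s + 75 m - 12 s^{4} - 176 s^{3} - 88 s^{2} + 1720 s - 309}{24 s^{6} - 240 s^{5} + 624 s^{4} - 240 s^{3} + 606 s^{2} - 60 s + 150}, which equals f(s).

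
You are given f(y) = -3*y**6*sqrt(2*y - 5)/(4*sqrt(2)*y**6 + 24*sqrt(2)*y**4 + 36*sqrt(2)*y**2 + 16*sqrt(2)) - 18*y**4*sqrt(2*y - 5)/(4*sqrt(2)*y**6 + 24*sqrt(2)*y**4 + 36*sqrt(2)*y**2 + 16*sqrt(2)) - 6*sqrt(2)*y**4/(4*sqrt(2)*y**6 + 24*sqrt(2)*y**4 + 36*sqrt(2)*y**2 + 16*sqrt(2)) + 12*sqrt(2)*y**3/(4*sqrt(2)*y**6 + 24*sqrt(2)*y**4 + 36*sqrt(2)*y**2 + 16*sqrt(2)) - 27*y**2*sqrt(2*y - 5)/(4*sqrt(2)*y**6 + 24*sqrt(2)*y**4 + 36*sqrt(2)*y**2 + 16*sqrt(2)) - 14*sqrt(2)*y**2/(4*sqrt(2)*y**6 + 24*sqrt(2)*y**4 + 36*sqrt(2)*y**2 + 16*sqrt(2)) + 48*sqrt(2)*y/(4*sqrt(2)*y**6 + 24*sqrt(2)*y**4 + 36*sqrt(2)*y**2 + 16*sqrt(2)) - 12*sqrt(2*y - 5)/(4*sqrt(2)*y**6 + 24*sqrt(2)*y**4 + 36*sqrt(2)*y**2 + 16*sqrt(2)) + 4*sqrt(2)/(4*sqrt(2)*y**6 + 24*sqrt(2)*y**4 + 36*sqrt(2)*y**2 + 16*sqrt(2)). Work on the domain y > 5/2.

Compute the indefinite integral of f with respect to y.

F(y) = (y/2 - 3/2)/(y**2 + 1) - (y - 5/2)**(3/2)/2 - atan(y/2)/2 + C

The integrand splits into summands that can be handled one at a time.
Check: d/dy[(y/2 - 3/2)/(y**2 + 1) - (y - 5/2)**(3/2)/2 - atan(y/2)/2] = (-3*y**6*sqrt(2*y - 5) - 18*y**4*sqrt(2*y - 5) - 6*sqrt(2)*y**4 + 12*sqrt(2)*y**3 - 27*y**2*sqrt(2*y - 5) - 14*sqrt(2)*y**2 + 48*sqrt(2)*y - 12*sqrt(2*y - 5) + 4*sqrt(2))/(4*sqrt(2)*y**6 + 24*sqrt(2)*y**4 + 36*sqrt(2)*y**2 + 16*sqrt(2)), which equals f(y).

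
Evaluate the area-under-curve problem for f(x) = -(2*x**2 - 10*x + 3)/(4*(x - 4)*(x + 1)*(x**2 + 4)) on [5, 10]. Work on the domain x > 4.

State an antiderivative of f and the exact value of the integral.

Factor the denominator (4*(x - 4)*(x + 1)*(x**2 + 4)) and decompose: f = -(13*x + 32)/(80*(x**2 + 4)) + 3/(20*(x + 1)) + 1/(80*(x - 4)); each piece integrates to a log, atan, or power term.
F(x) = (2*log(x - 4) + 24*log(x + 1) - 13*log(x**2 + 4) - 32*atan(x/2))/160 is an antiderivative of f.
Check: d/dx[(2*log(x - 4) + 24*log(x + 1) - 13*log(x**2 + 4) - 32*atan(x/2))/160] = (-2*x**2 + 10*x - 3)/(4*x**4 - 12*x**3 - 48*x - 64), which equals f(x).
F(10) = -13*log(104)/160 - atan(5)/5 + log(6)/80 + 3*log(11)/20; F(5) = -13*log(29)/160 - atan(5/2)/5 + 3*log(6)/20.
Integral = F(10) - F(5) = -13*log(104)/160 - atan(5)/5 - 11*log(6)/80 + atan(5/2)/5 + 13*log(29)/160 + 3*log(11)/20.

Antiderivative: F(x) = (2*log(x - 4) + 24*log(x + 1) - 13*log(x**2 + 4) - 32*atan(x/2))/160; value = -13*log(104)/160 - atan(5)/5 - 11*log(6)/80 + atan(5/2)/5 + 13*log(29)/160 + 3*log(11)/20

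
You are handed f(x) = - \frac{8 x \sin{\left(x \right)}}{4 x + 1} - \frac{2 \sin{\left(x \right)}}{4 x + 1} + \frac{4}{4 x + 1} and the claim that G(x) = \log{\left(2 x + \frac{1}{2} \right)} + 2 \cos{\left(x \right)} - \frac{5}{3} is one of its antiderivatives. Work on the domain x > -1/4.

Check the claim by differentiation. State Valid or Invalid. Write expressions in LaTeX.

d/dx[G] = \frac{- 8 x \sin{\left(x \right)} - 2 \sin{\left(x \right)} + 4}{4 x + 1}
This equals f(x) exactly, so the claim holds.

Valid: G'(x) = f(x).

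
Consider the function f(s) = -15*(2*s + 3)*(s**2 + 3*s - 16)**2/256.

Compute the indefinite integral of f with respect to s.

F(s) = -5*s**6/256 - 45*s**5/256 + 105*s**4/256 + 1305*s**3/256 - 105*s**2/16 - 45*s + C

The substitution u = -s**2/4 - 3*s/4 + 4 works: f is exactly (dF/du)*(du/ds) for that inner function.
Check: d/ds[-5*s**6/256 - 45*s**5/256 + 105*s**4/256 + 1305*s**3/256 - 105*s**2/16 - 45*s] = -15*s**5/128 - 225*s**4/256 + 105*s**3/64 + 3915*s**2/256 - 105*s/8 - 45, which equals f(s).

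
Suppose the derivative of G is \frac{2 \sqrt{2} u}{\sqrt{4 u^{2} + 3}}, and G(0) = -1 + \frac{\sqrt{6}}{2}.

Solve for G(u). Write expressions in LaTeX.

The substitution w = 2 u^{2} + \frac{3}{2} works: G'(u) is exactly (dG/dw)*(dw/du) for that inner function.
A general antiderivative is \sqrt{2 u^{2} + \frac{3}{2}} + C.
The condition gives C = -1 + \frac{\sqrt{6}}{2} - (\frac{\sqrt{6}}{2}) = -1.
So G(u) = \frac{\sqrt{2} \left(\sqrt{4 u^{2} + 3} - \sqrt{2}\right)}{2}.
Check: d/du[\frac{\sqrt{2} \left(\sqrt{4 u^{2} + 3} - \sqrt{2}\right)}{2}] = \frac{2 \sqrt{2} u}{\sqrt{4 u^{2} + 3}} = G'(u).

G(u) = \frac{\sqrt{2} \left(\sqrt{4 u^{2} + 3} - \sqrt{2}\right)}{2}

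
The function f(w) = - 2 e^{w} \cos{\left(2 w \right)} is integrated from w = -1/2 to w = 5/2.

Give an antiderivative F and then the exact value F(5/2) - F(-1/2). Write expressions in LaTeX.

Antiderivative: F(w) = - \frac{4 e^{w} \sin{\left(2 w \right)}}{5} - \frac{2 e^{w} \cos{\left(2 w \right)}}{5}; value = - \frac{2 e^{\frac{5}{2}} \cos{\left(5 \right)}}{5} - \frac{4 \sin{\left(1 \right)}}{5 e^{\frac{1}{2}}} + \frac{2 \cos{\left(1 \right)}}{5 e^{\frac{1}{2}}} - \frac{4 e^{\frac{5}{2}} \sin{\left(5 \right)}}{5}

Check any antiderivative F(w) by computing F'(w) and comparing it with f(w).
F(w) = - \frac{4 e^{w} \sin{\left(2 w \right)}}{5} - \frac{2 e^{w} \cos{\left(2 w \right)}}{5} is an antiderivative of f.
Check: d/dw[- \frac{4 e^{w} \sin{\left(2 w \right)}}{5} - \frac{2 e^{w} \cos{\left(2 w \right)}}{5}] = - 2 e^{w} \cos{\left(2 w \right)} = f(w).
F(5/2) = - \frac{2 e^{\frac{5}{2}} \cos{\left(5 \right)}}{5} - \frac{4 e^{\frac{5}{2}} \sin{\left(5 \right)}}{5}; F(-1/2) = - \frac{2 \cos{\left(1 \right)}}{5 e^{\frac{1}{2}}} + \frac{4 \sin{\left(1 \right)}}{5 e^{\frac{1}{2}}}.
Integral = F(5/2) - F(-1/2) = - \frac{2 e^{\frac{5}{2}} \cos{\left(5 \right)}}{5} - \frac{4 \sin{\left(1 \right)}}{5 e^{\frac{1}{2}}} + \frac{2 \cos{\left(1 \right)}}{5 e^{\frac{1}{2}}} - \frac{4 e^{\frac{5}{2}} \sin{\left(5 \right)}}{5}.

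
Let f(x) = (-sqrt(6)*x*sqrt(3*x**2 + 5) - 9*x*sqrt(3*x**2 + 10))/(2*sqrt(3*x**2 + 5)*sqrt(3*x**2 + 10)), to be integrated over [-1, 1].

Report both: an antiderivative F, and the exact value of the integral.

Antiderivative: F(x) = -sqrt(x**2/2 + 5/3) - 3*sqrt(3*x**2 + 5)/2; value = 0

Differentiate the proposed F(x) back; it has to land on f(x) exactly.
F(x) = -sqrt(x**2/2 + 5/3) - 3*sqrt(3*x**2 + 5)/2 is an antiderivative of f.
Check: d/dx[-sqrt(x**2/2 + 5/3) - 3*sqrt(3*x**2 + 5)/2] = (-sqrt(6)*x*sqrt(3*x**2 + 5) - 9*x*sqrt(3*x**2 + 10))/(2*sqrt(3*x**2 + 5)*sqrt(3*x**2 + 10)) = f(x).
F(1) = -3*sqrt(2) - sqrt(78)/6; F(-1) = -3*sqrt(2) - sqrt(78)/6.
Integral = F(1) - F(-1) = 0.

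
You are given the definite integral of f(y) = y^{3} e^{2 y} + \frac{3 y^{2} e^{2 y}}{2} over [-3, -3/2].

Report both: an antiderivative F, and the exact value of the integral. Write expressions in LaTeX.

Antiderivative: F(y) = \frac{y^{3} e^{2 y}}{2}; value = - \frac{27}{16 e^{3}} + \frac{27}{2 e^{6}}

Recognize the product-rule pattern: f = u'v + uv' with u = \frac{y^{3}}{2}, v = e^{2 y}, so integration by parts undoes it.
F(y) = \frac{y^{3} e^{2 y}}{2} is an antiderivative of f.
Check: d/dy[\frac{y^{3} e^{2 y}}{2}] = y^{3} e^{2 y} + \frac{3 y^{2} e^{2 y}}{2} = f(y).
F(-3/2) = - \frac{27}{16 e^{3}}; F(-3) = - \frac{27}{2 e^{6}}.
Integral = F(-3/2) - F(-3) = - \frac{27}{16 e^{3}} + \frac{27}{2 e^{6}}.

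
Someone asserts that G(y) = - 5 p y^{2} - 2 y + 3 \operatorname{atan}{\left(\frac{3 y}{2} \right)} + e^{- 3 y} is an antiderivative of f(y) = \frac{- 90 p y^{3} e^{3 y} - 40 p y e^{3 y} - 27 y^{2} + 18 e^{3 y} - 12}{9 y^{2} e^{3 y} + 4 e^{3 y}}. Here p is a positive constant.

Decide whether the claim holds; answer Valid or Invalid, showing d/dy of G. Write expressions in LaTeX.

d/dy[G] = \frac{- 90 p y^{3} e^{3 y} - 40 p y e^{3 y} - 18 y^{2} e^{3 y} - 27 y^{2} + 10 e^{3 y} - 12}{9 y^{2} e^{3 y} + 4 e^{3 y}}
d/dy[G] - f(y) = -2 != 0.

Invalid: d/dy[G] - f = -2, which is not 0.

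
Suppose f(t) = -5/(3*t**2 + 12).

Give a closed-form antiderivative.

An antiderivative is F(t) = -5*atan(t/2)/6.

An antiderivative F(t) passes only if d/dt[F] lands on f(t) exactly.
Check: d/dt[-5*atan(t/2)/6] = -5/(3*t**2 + 12) = f(t).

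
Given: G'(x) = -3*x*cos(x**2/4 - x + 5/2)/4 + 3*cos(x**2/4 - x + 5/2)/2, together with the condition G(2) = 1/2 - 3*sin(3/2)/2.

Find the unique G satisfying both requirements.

The substitution u = x**2/4 - x + 5/2 works: G'(x) is exactly (dG/du)*(du/dx) for that inner function.
A general antiderivative is -3*sin(x**2/4 - x + 5/2)/2 + C.
The condition gives C = 1/2 - 3*sin(3/2)/2 - (-3*sin(3/2)/2) = 1/2.
So G(x) = (1 - 3*sin(x**2/4 - x + 5/2))/2.
Check: d/dx[(1 - 3*sin(x**2/4 - x + 5/2))/2] = -3*x*cos(x**2/4 - x + 5/2)/4 + 3*cos(x**2/4 - x + 5/2)/2 = G'(x).

G(x) = (1 - 3*sin(x**2/4 - x + 5/2))/2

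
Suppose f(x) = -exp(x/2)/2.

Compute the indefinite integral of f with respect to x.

Any candidate F(x) must reproduce f(x) exactly when differentiated.
Check: d/dx[-exp(x/2)] = -exp(x/2)/2 = f(x).

F(x) = -exp(x/2) + C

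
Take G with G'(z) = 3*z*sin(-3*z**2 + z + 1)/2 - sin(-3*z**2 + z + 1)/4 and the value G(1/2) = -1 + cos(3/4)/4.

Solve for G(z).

G(z) = cos(-3*z**2 + z + 1)/4 - 1

The substitution u = -3*z**2 + z + 1 works: G'(z) is exactly (dG/du)*(du/dz) for that inner function.
A general antiderivative is cos(-3*z**2 + z + 1)/4 + C.
The condition gives C = -1 + cos(3/4)/4 - (cos(3/4)/4) = -1.
So G(z) = cos(-3*z**2 + z + 1)/4 - 1.
Check: d/dz[cos(-3*z**2 + z + 1)/4 - 1] = 3*z*sin(-3*z**2 + z + 1)/2 - sin(-3*z**2 + z + 1)/4 = G'(z).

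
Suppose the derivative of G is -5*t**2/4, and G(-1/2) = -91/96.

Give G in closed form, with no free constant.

G(t) = -(5*t**3 + 12)/12

Recover the given G'(t) by differentiating a candidate G(t); any mismatch rules it out.
A general antiderivative is -5*t**3/12 + C.
The condition gives C = -91/96 - (5/96) = -1.
So G(t) = -(5*t**3 + 12)/12.
Check: d/dt[-(5*t**3 + 12)/12] = -5*t**2/4 = G'(t).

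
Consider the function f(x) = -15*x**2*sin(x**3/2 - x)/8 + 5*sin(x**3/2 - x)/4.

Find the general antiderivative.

The substitution u = x**3/2 - x works: f is exactly (dF/du)*(du/dx) for that inner function.
Check: d/dx[5*cos(x**3/2 - x)/4] = -15*x**2*sin(x**3/2 - x)/8 + 5*sin(x**3/2 - x)/4 = f(x).

F(x) = 5*cos(x**3/2 - x)/4 + C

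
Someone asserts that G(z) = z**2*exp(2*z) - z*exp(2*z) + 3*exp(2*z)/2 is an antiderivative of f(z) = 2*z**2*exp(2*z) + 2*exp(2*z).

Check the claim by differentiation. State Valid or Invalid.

d/dz[G] = 2*z**2*exp(2*z) + 2*exp(2*z)
This equals f(z) exactly, so the claim holds.

Valid. The derivative of G reproduces f.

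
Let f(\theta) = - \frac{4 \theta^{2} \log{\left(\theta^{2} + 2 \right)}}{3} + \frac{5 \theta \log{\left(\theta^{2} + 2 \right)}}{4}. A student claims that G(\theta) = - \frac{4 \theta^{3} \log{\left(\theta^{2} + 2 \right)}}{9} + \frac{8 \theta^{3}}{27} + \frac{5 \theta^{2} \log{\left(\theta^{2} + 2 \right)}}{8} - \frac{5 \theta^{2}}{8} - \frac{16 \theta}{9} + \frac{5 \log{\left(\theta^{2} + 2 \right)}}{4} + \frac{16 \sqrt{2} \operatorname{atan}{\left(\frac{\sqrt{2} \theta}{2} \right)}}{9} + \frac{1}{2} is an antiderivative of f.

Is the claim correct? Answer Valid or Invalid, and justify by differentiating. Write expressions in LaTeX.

Valid - the claim checks out under differentiation.

d/d\theta[G] = - \frac{4 \theta^{2} \log{\left(\theta^{2} + 2 \right)}}{3} + \frac{5 \theta \log{\left(\theta^{2} + 2 \right)}}{4}
This equals f(\theta) exactly, so the claim holds.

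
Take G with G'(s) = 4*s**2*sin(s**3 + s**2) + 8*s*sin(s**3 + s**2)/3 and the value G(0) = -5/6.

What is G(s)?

G(s) = 1/2 - 4*cos(s**3 + s**2)/3

G'(s) matches the chain-rule pattern g'(h)*h' with inner function h(s) = s**3 + s**2; substituting u = h(s) collapses the integral.
A general antiderivative is -4*cos(s**3 + s**2)/3 + C.
The condition gives C = -5/6 - (-4/3) = 1/2.
So G(s) = 1/2 - 4*cos(s**3 + s**2)/3.
Check: d/ds[1/2 - 4*cos(s**3 + s**2)/3] = 4*s**2*sin(s**3 + s**2) + 8*s*sin(s**3 + s**2)/3 = G'(s).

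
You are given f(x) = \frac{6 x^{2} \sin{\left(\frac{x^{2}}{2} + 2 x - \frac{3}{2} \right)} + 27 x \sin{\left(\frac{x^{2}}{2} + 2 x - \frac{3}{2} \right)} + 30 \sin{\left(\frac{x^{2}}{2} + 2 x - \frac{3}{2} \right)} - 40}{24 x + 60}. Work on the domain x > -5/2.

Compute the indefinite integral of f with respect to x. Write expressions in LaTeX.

F(x) = \frac{- 20 \log{\left(x + \frac{5}{2} \right)} - 3 \cos{\left(\frac{x^{2}}{2} + 2 x - \frac{3}{2} \right)}}{12} + C

Since d/dx undoes antidifferentiation here, F'(x) = f(x) is required of F(x).
Check: d/dx[\frac{- 20 \log{\left(x + \frac{5}{2} \right)} - 3 \cos{\left(\frac{x^{2}}{2} + 2 x - \frac{3}{2} \right)}}{12}] = \frac{6 x^{2} \sin{\left(\frac{x^{2}}{2} + 2 x - \frac{3}{2} \right)} + 27 x \sin{\left(\frac{x^{2}}{2} + 2 x - \frac{3}{2} \right)} + 30 \sin{\left(\frac{x^{2}}{2} + 2 x - \frac{3}{2} \right)} - 40}{24 x + 60} = f(x).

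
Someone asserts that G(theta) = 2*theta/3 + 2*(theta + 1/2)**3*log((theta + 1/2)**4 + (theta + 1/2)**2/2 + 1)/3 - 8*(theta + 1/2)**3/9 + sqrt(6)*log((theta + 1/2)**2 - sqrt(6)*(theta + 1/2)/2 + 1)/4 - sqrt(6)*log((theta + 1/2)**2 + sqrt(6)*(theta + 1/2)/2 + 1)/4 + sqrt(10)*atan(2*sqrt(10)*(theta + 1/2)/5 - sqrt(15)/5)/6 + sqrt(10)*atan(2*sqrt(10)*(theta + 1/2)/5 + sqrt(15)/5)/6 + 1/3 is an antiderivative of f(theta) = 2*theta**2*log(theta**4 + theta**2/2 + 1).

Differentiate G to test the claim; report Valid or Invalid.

d/dtheta[G] = 2*theta**2*log(theta**4 + 2*theta**3 + 2*theta**2 + theta + 19/16) + 2*theta*log(theta**4 + 2*theta**3 + 2*theta**2 + theta + 19/16) + log(theta**4 + 2*theta**3 + 2*theta**2 + theta + 19/16)/2
d/dtheta[G] - f(theta) = -2*theta**2*log(theta**4 + theta**2/2 + 1) + 2*theta**2*log(theta**4 + 2*theta**3 + 2*theta**2 + theta + 19/16) + 2*theta*log(theta**4 + 2*theta**3 + 2*theta**2 + theta + 19/16) + log(theta**4 + 2*theta**3 + 2*theta**2 + theta + 19/16)/2 != 0.

Invalid: d/dtheta[G] - f = -2*theta**2*log(theta**4 + theta**2/2 + 1) + 2*theta**2*log(theta**4 + 2*theta**3 + 2*theta**2 + theta + 19/16) + 2*theta*log(theta**4 + 2*theta**3 + 2*theta**2 + theta + 19/16) + log(theta**4 + 2*theta**3 + 2*theta**2 + theta + 19/16)/2, which is not 0.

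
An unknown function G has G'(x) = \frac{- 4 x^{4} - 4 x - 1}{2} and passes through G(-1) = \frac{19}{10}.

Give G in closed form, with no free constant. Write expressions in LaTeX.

Since d/dx undoes antidifferentiation here, G(x) must give back the stated G'(x).
A general antiderivative is - \frac{2 x^{5}}{5} - x^{2} - \frac{x}{2} + C.
The condition gives C = \frac{19}{10} - (- \frac{1}{10}) = 2.
So G(x) = - \frac{4 x^{5} + 10 x^{2} + 5 x - 20}{10}.
Check: d/dx[- \frac{4 x^{5} + 10 x^{2} + 5 x - 20}{10}] = - 2 x^{4} - 2 x - \frac{1}{2}, which equals G'(x).

G(x) = - \frac{4 x^{5} + 10 x^{2} + 5 x - 20}{10}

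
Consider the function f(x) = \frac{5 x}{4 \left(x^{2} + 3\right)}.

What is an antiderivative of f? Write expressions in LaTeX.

f matches the chain-rule pattern g'(h)*h' with inner function h(x) = x^{2} + 3; substituting u = h(x) collapses the integral.
Check: d/dx[\frac{5 \log{\left(x^{2} + 3 \right)}}{8}] = \frac{5 x}{4 x^{2} + 12}, which equals f(x).

An antiderivative is F(x) = \frac{5 \log{\left(x^{2} + 3 \right)}}{8}.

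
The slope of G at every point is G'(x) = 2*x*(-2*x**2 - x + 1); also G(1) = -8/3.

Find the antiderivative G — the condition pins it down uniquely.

G(x) = -x**4 - 2*x**3/3 + x**2 - 2

For G(x) to be correct, d/dx[G] must agree with the stated G'(x) identically.
A general antiderivative is -x**4 - 2*x**3/3 + x**2 - 1 + C.
The condition gives C = -8/3 - (-5/3) = -1.
So G(x) = -x**4 - 2*x**3/3 + x**2 - 2.
Check: d/dx[-x**4 - 2*x**3/3 + x**2 - 2] = -4*x**3 - 2*x**2 + 2*x, which equals G'(x).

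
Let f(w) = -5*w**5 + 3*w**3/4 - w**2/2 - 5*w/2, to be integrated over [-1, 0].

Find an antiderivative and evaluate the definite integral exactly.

Antiderivative: F(w) = -5*w**6/6 + 3*w**4/16 - w**3/6 - 5*w**2/4; value = 83/48

Integrate term by term and add the pieces.
F(w) = -5*w**6/6 + 3*w**4/16 - w**3/6 - 5*w**2/4 is an antiderivative of f.
Check: d/dw[-5*w**6/6 + 3*w**4/16 - w**3/6 - 5*w**2/4] = -5*w**5 + 3*w**3/4 - w**2/2 - 5*w/2 = f(w).
F(0) = 0; F(-1) = -83/48.
Integral = F(0) - F(-1) = 83/48.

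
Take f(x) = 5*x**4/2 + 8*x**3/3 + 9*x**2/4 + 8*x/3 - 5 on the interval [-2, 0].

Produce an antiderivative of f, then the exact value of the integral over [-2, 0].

Antiderivative: F(x) = x**5/2 + 2*x**4/3 + 3*x**3/4 + 4*x**2/3 - 5*x; value = -4

The integrand splits into summands that can be handled one at a time.
F(x) = x**5/2 + 2*x**4/3 + 3*x**3/4 + 4*x**2/3 - 5*x is an antiderivative of f.
Check: d/dx[x**5/2 + 2*x**4/3 + 3*x**3/4 + 4*x**2/3 - 5*x] = 5*x**4/2 + 8*x**3/3 + 9*x**2/4 + 8*x/3 - 5 = f(x).
F(0) = 0; F(-2) = 4.
Integral = F(0) - F(-2) = -4.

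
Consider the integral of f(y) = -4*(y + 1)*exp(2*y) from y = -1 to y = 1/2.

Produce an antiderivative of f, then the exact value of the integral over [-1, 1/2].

Antiderivative: F(y) = (-2*y - 1)*exp(2*y); value = -2*exp(1) - exp(-2)

Recognize the product-rule pattern: f = u'v + uv' with u = -2*y - 1, v = exp(2*y), so integration by parts undoes it.
F(y) = (-2*y - 1)*exp(2*y) is an antiderivative of f.
Check: d/dy[(-2*y - 1)*exp(2*y)] = -4*y*exp(2*y) - 4*exp(2*y), which equals f(y).
F(1/2) = -2*exp(1); F(-1) = exp(-2).
Integral = F(1/2) - F(-1) = -2*exp(1) - exp(-2).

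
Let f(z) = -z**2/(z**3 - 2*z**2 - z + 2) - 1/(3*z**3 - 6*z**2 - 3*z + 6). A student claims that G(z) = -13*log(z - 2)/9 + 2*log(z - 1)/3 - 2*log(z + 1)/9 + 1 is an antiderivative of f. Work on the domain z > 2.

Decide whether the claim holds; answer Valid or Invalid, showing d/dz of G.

Valid - the claim checks out under differentiation.

d/dz[G] = (-3*z**2 - 1)/(3*z**3 - 6*z**2 - 3*z + 6)
This equals f(z) exactly, so the claim holds.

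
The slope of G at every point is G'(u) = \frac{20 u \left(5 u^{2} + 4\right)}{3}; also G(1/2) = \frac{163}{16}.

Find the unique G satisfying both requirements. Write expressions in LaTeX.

The substitution w = - 5 u^{2} - 4 works: G'(u) is exactly (dG/dw)*(dw/du) for that inner function.
A general antiderivative is \frac{\left(- 5 u^{2} - 4\right)^{2}}{3} + C.
The condition gives C = \frac{163}{16} - (\frac{147}{16}) = 1.
So G(u) = \frac{\left(- 5 u^{2} - 4\right)^{2}}{3} + 1.
Check: d/du[\frac{\left(- 5 u^{2} - 4\right)^{2}}{3} + 1] = \frac{100 u^{3}}{3} + \frac{80 u}{3}, which equals G'(u).

G(u) = \frac{\left(- 5 u^{2} - 4\right)^{2}}{3} + 1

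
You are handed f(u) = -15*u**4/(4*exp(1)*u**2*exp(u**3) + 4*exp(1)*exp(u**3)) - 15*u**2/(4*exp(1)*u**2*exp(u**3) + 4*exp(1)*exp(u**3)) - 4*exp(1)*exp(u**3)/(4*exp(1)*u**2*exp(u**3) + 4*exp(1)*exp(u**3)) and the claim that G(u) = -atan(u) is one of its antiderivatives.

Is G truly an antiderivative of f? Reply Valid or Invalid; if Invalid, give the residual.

d/du[G] = -1/(u**2 + 1)
d/du[G] - f(u) = 15*u**2*exp(-1)*exp(-u**3)/4 != 0.

Invalid: d/du[G] - f = 15*u**2*exp(-1)*exp(-u**3)/4, which is not 0.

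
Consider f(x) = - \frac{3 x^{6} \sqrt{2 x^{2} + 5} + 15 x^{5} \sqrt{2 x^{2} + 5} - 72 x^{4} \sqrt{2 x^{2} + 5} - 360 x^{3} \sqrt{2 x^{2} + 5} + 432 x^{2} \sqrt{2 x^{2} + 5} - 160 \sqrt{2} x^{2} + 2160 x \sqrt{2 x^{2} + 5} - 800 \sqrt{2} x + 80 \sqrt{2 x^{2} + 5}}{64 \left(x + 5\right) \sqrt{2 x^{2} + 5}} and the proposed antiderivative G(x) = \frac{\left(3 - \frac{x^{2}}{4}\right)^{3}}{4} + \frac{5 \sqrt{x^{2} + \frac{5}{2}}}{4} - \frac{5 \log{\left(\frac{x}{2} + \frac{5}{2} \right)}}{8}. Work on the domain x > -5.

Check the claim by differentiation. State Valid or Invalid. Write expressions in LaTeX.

d/dx[G] = \frac{- 3 x^{6} \sqrt{2 x^{2} + 5} - 15 x^{5} \sqrt{2 x^{2} + 5} + 72 x^{4} \sqrt{2 x^{2} + 5} + 360 x^{3} \sqrt{2 x^{2} + 5} - 432 x^{2} \sqrt{2 x^{2} + 5} + 160 \sqrt{2} x^{2} - 2160 x \sqrt{2 x^{2} + 5} + 800 \sqrt{2} x - 80 \sqrt{2 x^{2} + 5}}{128 x \sqrt{2 x^{2} + 5} + 640 \sqrt{2 x^{2} + 5}}
d/dx[G] - f(x) = \frac{6 x^{8} + 30 x^{7} - 129 x^{6} - 645 x^{5} + 504 x^{4} + 2520 x^{3} - 160 \sqrt{2} x^{2} \sqrt{2 x^{2} + 5} + 2320 x^{2} - 800 \sqrt{2} x \sqrt{2 x^{2} + 5} + 10800 x + 400}{256 x^{3} + 1280 x^{2} + 640 x + 3200} != 0.

Invalid: d/dx[G] - f = \frac{6 x^{8} + 30 x^{7} - 129 x^{6} - 645 x^{5} + 504 x^{4} + 2520 x^{3} - 160 \sqrt{2} x^{2} \sqrt{2 x^{2} + 5} + 2320 x^{2} - 800 \sqrt{2} x \sqrt{2 x^{2} + 5} + 10800 x + 400}{256 x^{3} + 1280 x^{2} + 640 x + 3200}, which is not 0.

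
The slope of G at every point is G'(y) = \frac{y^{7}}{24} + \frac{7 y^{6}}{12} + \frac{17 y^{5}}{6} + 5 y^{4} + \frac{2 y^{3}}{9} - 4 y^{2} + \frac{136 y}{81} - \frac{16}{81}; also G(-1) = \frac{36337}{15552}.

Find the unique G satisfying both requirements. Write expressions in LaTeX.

G(y) = \frac{81 y^{8} + 1296 y^{7} + 7344 y^{6} + 15552 y^{5} + 864 y^{4} - 20736 y^{3} + 13056 y^{2} - 3072 y + 8032}{15552}

G'(y) matches the chain-rule pattern g'(h)*h' with inner function h(y) = - \frac{y^{2}}{4} - y + \frac{1}{3}; substituting u = h(y) collapses the integral.
A general antiderivative is \frac{4 \left(- \frac{y^{2}}{4} - y + \frac{1}{3}\right)^{4}}{3} + C.
The condition gives C = \frac{36337}{15552} - (\frac{28561}{15552}) = \frac{1}{2}.
So G(y) = \frac{81 y^{8} + 1296 y^{7} + 7344 y^{6} + 15552 y^{5} + 864 y^{4} - 20736 y^{3} + 13056 y^{2} - 3072 y + 8032}{15552}.
Check: d/dy[\frac{81 y^{8} + 1296 y^{7} + 7344 y^{6} + 15552 y^{5} + 864 y^{4} - 20736 y^{3} + 13056 y^{2} - 3072 y + 8032}{15552}] = \frac{y^{7}}{24} + \frac{7 y^{6}}{12} + \frac{17 y^{5}}{6} + 5 y^{4} + \frac{2 y^{3}}{9} - 4 y^{2} + \frac{136 y}{81} - \frac{16}{81} = G'(y).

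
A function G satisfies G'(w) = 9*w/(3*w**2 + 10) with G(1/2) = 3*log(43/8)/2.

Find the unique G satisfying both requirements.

G(w) = 3*log(3*w**2/2 + 5)/2

The substitution u = 3*w**2/2 + 5 works: G'(w) is exactly (dG/du)*(du/dw) for that inner function.
A general antiderivative is 3*log(3*w**2/2 + 5)/2 + C.
The condition gives C = 3*log(43/8)/2 - (3*log(43/8)/2) = 0.
So G(w) = 3*log(3*w**2/2 + 5)/2.
Check: d/dw[3*log(3*w**2/2 + 5)/2] = 9*w/(3*w**2 + 10) = G'(w).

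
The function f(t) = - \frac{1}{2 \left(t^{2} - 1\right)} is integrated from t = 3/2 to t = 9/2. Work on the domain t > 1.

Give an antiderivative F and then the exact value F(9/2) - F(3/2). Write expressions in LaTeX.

The denominator factors as 2 \left(t - 1\right) \left(t + 1\right); partial fractions split f into directly integrable pieces: \frac{1}{4 \left(t + 1\right)} - \frac{1}{4 \left(t - 1\right)}.
F(t) = - \frac{\log{\left(t - 1 \right)}}{4} + \frac{\log{\left(t + 1 \right)}}{4} is an antiderivative of f.
Check: d/dt[- \frac{\log{\left(t - 1 \right)}}{4} + \frac{\log{\left(t + 1 \right)}}{4}] = - \frac{1}{2 t^{2} - 2}, which equals f(t).
F(9/2) = - \frac{\log{\left(\frac{7}{2} \right)}}{4} + \frac{\log{\left(\frac{11}{2} \right)}}{4}; F(3/2) = \frac{\log{\left(2 \right)}}{4} + \frac{\log{\left(\frac{5}{2} \right)}}{4}.
Integral = F(9/2) - F(3/2) = - \frac{\log{\left(\frac{7}{2} \right)}}{4} - \frac{\log{\left(\frac{5}{2} \right)}}{4} - \frac{\log{\left(2 \right)}}{4} + \frac{\log{\left(\frac{11}{2} \right)}}{4}.

Antiderivative: F(t) = - \frac{\log{\left(t - 1 \right)}}{4} + \frac{\log{\left(t + 1 \right)}}{4}; value = - \frac{\log{\left(\frac{7}{2} \right)}}{4} - \frac{\log{\left(\frac{5}{2} \right)}}{4} - \frac{\log{\left(2 \right)}}{4} + \frac{\log{\left(\frac{11}{2} \right)}}{4}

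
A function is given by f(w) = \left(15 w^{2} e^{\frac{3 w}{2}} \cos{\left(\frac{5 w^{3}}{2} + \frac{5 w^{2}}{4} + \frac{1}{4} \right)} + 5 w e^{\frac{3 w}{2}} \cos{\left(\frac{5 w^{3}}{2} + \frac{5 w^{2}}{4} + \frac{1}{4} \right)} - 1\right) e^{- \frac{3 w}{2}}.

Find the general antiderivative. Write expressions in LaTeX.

Differentiate the proposed F(w) back; it has to land on f(w) exactly.
Check: d/dw[\frac{2 \left(3 e^{\frac{3 w}{2}} \sin{\left(\frac{5 w^{3}}{2} + \frac{5 w^{2}}{4} + \frac{1}{4} \right)} + 1\right) e^{- \frac{3 w}{2}}}{3}] = \left(15 w^{2} e^{\frac{3 w}{2}} \cos{\left(\frac{5 w^{3}}{2} + \frac{5 w^{2}}{4} + \frac{1}{4} \right)} + 5 w e^{\frac{3 w}{2}} \cos{\left(\frac{5 w^{3}}{2} + \frac{5 w^{2}}{4} + \frac{1}{4} \right)} - 1\right) e^{- \frac{3 w}{2}} = f(w).

F(w) = \frac{2 \left(3 e^{\frac{3 w}{2}} \sin{\left(\frac{5 w^{3}}{2} + \frac{5 w^{2}}{4} + \frac{1}{4} \right)} + 1\right) e^{- \frac{3 w}{2}}}{3} + C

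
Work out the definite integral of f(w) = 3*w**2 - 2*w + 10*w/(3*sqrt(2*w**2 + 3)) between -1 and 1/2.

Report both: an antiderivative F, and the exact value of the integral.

Integrate term by term and add the pieces.
F(w) = (3*w**3 - 3*w**2 + 5*sqrt(2*w**2 + 3) - 1)/3 is an antiderivative of f.
Check: d/dw[(3*w**3 - 3*w**2 + 5*sqrt(2*w**2 + 3) - 1)/3] = (9*w**2*sqrt(2*w**2 + 3) - 6*w*sqrt(2*w**2 + 3) + 10*w)/(3*sqrt(2*w**2 + 3)), which equals f(w).
F(1/2) = -11/24 + 5*sqrt(14)/6; F(-1) = -7/3 + 5*sqrt(5)/3.
Integral = F(1/2) - F(-1) = -5*sqrt(5)/3 + 15/8 + 5*sqrt(14)/6.

Antiderivative: F(w) = (3*w**3 - 3*w**2 + 5*sqrt(2*w**2 + 3) - 1)/3; value = -5*sqrt(5)/3 + 15/8 + 5*sqrt(14)/6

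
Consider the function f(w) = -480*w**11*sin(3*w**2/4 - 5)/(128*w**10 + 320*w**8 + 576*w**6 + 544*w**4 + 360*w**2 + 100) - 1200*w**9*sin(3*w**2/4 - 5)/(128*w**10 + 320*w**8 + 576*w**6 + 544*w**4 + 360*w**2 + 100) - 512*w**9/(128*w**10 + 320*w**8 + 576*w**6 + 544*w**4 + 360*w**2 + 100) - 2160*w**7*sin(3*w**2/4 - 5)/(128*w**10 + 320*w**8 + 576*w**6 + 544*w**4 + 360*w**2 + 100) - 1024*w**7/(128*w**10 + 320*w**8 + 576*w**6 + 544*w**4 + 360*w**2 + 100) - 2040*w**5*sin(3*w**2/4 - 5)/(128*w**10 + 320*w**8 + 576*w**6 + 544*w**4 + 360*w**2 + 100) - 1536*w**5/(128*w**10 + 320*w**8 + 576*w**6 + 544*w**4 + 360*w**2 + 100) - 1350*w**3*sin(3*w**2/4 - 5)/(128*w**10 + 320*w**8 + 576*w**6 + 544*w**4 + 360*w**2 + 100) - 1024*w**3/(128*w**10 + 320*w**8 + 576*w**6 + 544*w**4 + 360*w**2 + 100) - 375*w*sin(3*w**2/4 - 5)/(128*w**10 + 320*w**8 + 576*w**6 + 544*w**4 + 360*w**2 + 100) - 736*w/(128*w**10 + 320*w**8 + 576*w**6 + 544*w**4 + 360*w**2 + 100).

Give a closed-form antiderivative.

An antiderivative is F(w) = (-16*w**4*log(2*w**2 + 1) + 20*w**4*cos(3*w**2/4 - 5) - 16*w**4*log(2) - 16*w**2*log(2*w**2 + 1) + 20*w**2*cos(3*w**2/4 - 5) - 16*w**2*log(2) - 20*log(2*w**2 + 1) + 25*cos(3*w**2/4 - 5) - 20*log(2) - 4)/(8*w**4 + 8*w**2 + 10).

Integrate term by term and add the pieces.
Check: d/dw[(-16*w**4*log(2*w**2 + 1) + 20*w**4*cos(3*w**2/4 - 5) - 16*w**4*log(2) - 16*w**2*log(2*w**2 + 1) + 20*w**2*cos(3*w**2/4 - 5) - 16*w**2*log(2) - 20*log(2*w**2 + 1) + 25*cos(3*w**2/4 - 5) - 20*log(2) - 4)/(8*w**4 + 8*w**2 + 10)] = (-480*w**11*sin(3*w**2/4 - 5) - 1200*w**9*sin(3*w**2/4 - 5) - 512*w**9 - 2160*w**7*sin(3*w**2/4 - 5) - 1024*w**7 - 2040*w**5*sin(3*w**2/4 - 5) - 1536*w**5 - 1350*w**3*sin(3*w**2/4 - 5) - 1024*w**3 - 375*w*sin(3*w**2/4 - 5) - 736*w)/(128*w**10 + 320*w**8 + 576*w**6 + 544*w**4 + 360*w**2 + 100), which equals f(w).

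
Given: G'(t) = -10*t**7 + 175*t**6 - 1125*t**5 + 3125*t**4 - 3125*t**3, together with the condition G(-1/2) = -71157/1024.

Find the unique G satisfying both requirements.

G(t) = -5*t**8/4 + 25*t**7 - 375*t**6/2 + 625*t**5 - 3125*t**4/4 + 2

The substitution u = -t**2 + 5*t works: G'(t) is exactly (dG/du)*(du/dt) for that inner function.
A general antiderivative is -5*(-t**2 + 5*t)**4/4 + C.
The condition gives C = -71157/1024 - (-73205/1024) = 2.
So G(t) = -5*t**8/4 + 25*t**7 - 375*t**6/2 + 625*t**5 - 3125*t**4/4 + 2.
Check: d/dt[-5*t**8/4 + 25*t**7 - 375*t**6/2 + 625*t**5 - 3125*t**4/4 + 2] = -10*t**7 + 175*t**6 - 1125*t**5 + 3125*t**4 - 3125*t**3 = G'(t).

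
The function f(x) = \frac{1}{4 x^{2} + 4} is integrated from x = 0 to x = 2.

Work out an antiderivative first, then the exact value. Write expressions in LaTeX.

Antiderivative: F(x) = \frac{\operatorname{atan}{\left(x \right)}}{4}; value = \frac{\operatorname{atan}{\left(2 \right)}}{4}

Check any antiderivative F(x) by computing F'(x) and comparing it with f(x).
F(x) = \frac{\operatorname{atan}{\left(x \right)}}{4} is an antiderivative of f.
Check: d/dx[\frac{\operatorname{atan}{\left(x \right)}}{4}] = \frac{1}{4 x^{2} + 4} = f(x).
F(2) = \frac{\operatorname{atan}{\left(2 \right)}}{4}; F(0) = 0.
Integral = F(2) - F(0) = \frac{\operatorname{atan}{\left(2 \right)}}{4}.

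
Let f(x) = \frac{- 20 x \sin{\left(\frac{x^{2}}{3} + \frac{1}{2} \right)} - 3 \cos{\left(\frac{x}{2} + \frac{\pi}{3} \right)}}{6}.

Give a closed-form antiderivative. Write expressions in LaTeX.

An antiderivative is F(x) = - \sin{\left(\frac{x}{2} + \frac{\pi}{3} \right)} + 5 \cos{\left(\frac{x^{2}}{3} + \frac{1}{2} \right)}.

An antiderivative F(x) passes only if d/dx[F] lands on f(x) exactly.
Check: d/dx[- \sin{\left(\frac{x}{2} + \frac{\pi}{3} \right)} + 5 \cos{\left(\frac{x^{2}}{3} + \frac{1}{2} \right)}] = - \frac{10 x \sin{\left(\frac{x^{2}}{3} + \frac{1}{2} \right)}}{3} - \frac{\cos{\left(\frac{x}{2} + \frac{\pi}{3} \right)}}{2}, which equals f(x).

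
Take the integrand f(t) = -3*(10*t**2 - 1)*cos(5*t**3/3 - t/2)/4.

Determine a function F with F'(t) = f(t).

The substitution u = 5*t**3/3 - t/2 works: f is exactly (dF/du)*(du/dt) for that inner function.
Check: d/dt[-3*sin(5*t**3/3 - t/2)/2] = -15*t**2*cos(5*t**3/3 - t/2)/2 + 3*cos(5*t**3/3 - t/2)/4, which equals f(t).

An antiderivative is F(t) = -3*sin(5*t**3/3 - t/2)/2.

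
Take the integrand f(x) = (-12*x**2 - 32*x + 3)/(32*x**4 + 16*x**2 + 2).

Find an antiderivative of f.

f has the shape u'v + uv' for u = 1/(4*x**2 + 1) and v = 3*x/2 + 2 — it is the derivative of the product u*v.
Check: d/dx[(3*x + 4)/(2*(4*x**2 + 1))] = (-12*x**2 - 32*x + 3)/(32*x**4 + 16*x**2 + 2) = f(x).

An antiderivative is F(x) = (3*x + 4)/(2*(4*x**2 + 1)).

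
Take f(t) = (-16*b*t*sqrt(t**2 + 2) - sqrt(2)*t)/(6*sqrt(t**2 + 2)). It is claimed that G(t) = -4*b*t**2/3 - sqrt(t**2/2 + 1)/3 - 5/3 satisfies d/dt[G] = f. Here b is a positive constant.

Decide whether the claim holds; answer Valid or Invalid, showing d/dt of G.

Valid - differentiating G returns exactly f.

d/dt[G] = (-16*b*t*sqrt(t**2 + 2) - sqrt(2)*t)/(6*sqrt(t**2 + 2))
This equals f(t) exactly, so the claim holds.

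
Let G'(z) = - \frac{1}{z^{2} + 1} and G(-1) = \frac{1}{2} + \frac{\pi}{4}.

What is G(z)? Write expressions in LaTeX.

For G(z) to be correct, d/dz[G] must agree with the stated G'(z) identically.
A general antiderivative is - \operatorname{atan}{\left(z \right)} + C.
The condition gives C = \frac{1}{2} + \frac{\pi}{4} - (\frac{\pi}{4}) = \frac{1}{2}.
So G(z) = \frac{1}{2} - \operatorname{atan}{\left(z \right)}.
Check: d/dz[\frac{1}{2} - \operatorname{atan}{\left(z \right)}] = - \frac{1}{z^{2} + 1} = G'(z).

G(z) = \frac{1}{2} - \operatorname{atan}{\left(z \right)}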